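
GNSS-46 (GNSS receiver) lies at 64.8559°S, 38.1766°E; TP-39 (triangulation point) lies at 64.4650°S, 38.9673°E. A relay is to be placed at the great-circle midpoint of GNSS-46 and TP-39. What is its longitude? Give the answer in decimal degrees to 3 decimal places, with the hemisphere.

Bx = cos φ₂ cos Δλ = 0.431021,  By = cos φ₂ sin Δλ = 0.005949
φₘ = atan2(sin φ₁ + sin φ₂, √((cos φ₁ + Bx)² + By²)) = -64.66098°
λₘ = λ₁ + atan2(By, cos φ₁ + Bx) = 38.57480°

38.575°E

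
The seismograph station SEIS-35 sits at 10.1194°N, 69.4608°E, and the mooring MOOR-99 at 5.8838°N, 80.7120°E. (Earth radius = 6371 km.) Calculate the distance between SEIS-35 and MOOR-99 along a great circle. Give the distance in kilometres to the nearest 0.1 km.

Δφ = -4.2356°,  Δλ = 11.2512°
a = sin²(Δφ/2) + cos φ₁ cos φ₂ sin²(Δλ/2) = 0.010776
c = 2·arcsin(√a) = 0.207987 rad = 11.9168°
d = R·c = 6371 × 0.207987 = 1325.1 km

1325.1 km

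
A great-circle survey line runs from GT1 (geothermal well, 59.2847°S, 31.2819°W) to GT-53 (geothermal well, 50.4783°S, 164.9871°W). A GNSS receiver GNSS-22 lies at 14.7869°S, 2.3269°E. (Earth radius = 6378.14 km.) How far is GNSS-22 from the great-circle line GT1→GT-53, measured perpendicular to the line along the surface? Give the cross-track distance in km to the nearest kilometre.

δ₁₃ = central angle GT1→GNSS-22 = 0.888313 rad  (haversine)
θ₁₃ = bearing GT1→GNSS-22 = 43.604°,  θ₁₂ = bearing GT1→GT-53 = 210.790°
dₓₜ = R·arcsin(sin δ₁₃ · sin(θ₁₃ − θ₁₂)) = 6378.14·arcsin(0.77601·sin(-167.186°)) = -1103.194 km
|dₓₜ| = 1103.194 km

1103 km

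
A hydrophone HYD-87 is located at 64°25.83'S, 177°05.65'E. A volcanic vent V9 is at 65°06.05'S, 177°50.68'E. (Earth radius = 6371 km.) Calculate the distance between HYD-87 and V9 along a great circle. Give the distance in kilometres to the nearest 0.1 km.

HYD-87: φ = -64.43050°, λ = +177.09417°
V9: φ = -65.10083°, λ = +177.84467°
Δφ = -0.6703°,  Δλ = 0.7505°
a = sin²(Δφ/2) + cos φ₁ cos φ₂ sin²(Δλ/2) = 0.000042
c = 2·arcsin(√a) = 0.012964 rad = 0.7428°
d = R·c = 6371 × 0.012964 = 82.6 km

82.6 km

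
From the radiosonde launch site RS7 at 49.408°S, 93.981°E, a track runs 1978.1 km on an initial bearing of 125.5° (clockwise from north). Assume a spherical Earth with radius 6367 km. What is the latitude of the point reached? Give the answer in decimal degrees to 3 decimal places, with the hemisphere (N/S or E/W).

δ = d/R = 1978.1/6367 = 0.310680 rad
φ₂ = arcsin(sin φ₁ cos δ + cos φ₁ sin δ cos θ)
   = arcsin(-0.75936·0.95213 + 0.65067·0.30571·-0.58070) = -56.98395°
λ₂ = λ₁ + atan2(sin θ sin δ cos φ₁, cos δ − sin φ₁ sin φ₂) = 121.15965°

56.984°S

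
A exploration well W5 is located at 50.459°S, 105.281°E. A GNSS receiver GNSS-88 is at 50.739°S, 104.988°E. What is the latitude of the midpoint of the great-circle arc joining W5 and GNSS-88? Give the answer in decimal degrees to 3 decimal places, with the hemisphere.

Bx = cos φ₂ cos Δλ = 0.632846,  By = cos φ₂ sin Δλ = -0.003236
φₘ = atan2(sin φ₁ + sin φ₂, √((cos φ₁ + Bx)² + By²)) = -50.59909°
λₘ = λ₁ + atan2(By, cos φ₁ + Bx) = 105.13494°

50.599°S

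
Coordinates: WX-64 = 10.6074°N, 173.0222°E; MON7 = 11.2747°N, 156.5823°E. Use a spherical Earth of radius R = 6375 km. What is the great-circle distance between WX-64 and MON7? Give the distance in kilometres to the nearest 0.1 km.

1797.2 km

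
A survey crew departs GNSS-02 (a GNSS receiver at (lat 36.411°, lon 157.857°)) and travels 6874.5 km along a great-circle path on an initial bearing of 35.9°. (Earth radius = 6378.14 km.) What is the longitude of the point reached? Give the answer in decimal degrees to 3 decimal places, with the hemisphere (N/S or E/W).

107.417°W

δ = d/R = 6874.5/6378.14 = 1.077822 rad
φ₂ = arcsin(sin φ₁ cos δ + cos φ₁ sin δ cos θ)
   = arcsin(0.59357·0.47325 + 0.80478·0.88093·0.81004) = 58.78071°
λ₂ = λ₁ + atan2(sin θ sin δ cos φ₁, cos δ − sin φ₁ sin φ₂) = -107.41670°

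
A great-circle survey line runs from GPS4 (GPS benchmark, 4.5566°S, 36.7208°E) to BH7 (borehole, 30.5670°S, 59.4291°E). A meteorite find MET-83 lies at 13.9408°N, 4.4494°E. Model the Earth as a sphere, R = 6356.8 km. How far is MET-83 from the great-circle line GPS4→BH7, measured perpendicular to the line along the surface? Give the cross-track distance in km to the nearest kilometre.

1487 km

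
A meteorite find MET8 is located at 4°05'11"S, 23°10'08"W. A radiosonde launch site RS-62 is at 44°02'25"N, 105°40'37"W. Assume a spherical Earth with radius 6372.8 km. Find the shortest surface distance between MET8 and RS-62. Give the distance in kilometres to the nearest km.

MET8: φ = -4.08639°, λ = -23.16889°
RS-62: φ = +44.04028°, λ = -105.67694°
Δφ = 48.1267°,  Δλ = -82.5081°
a = sin²(Δφ/2) + cos φ₁ cos φ₂ sin²(Δλ/2) = 0.478024
c = 2·arcsin(√a) = 1.526829 rad = 87.4809°
d = R·c = 6372.8 × 1.526829 = 9730.2 km

9730 km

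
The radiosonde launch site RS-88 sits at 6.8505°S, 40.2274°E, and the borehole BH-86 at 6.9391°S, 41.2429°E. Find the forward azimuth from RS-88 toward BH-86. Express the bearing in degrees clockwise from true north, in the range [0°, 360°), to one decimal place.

95.1°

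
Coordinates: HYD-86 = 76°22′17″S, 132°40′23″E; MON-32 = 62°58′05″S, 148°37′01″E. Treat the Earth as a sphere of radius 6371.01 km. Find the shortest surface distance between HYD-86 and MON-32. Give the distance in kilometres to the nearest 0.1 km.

HYD-86: φ = -76.37139°, λ = +132.67306°
MON-32: φ = -62.96806°, λ = +148.61694°
Δφ = 13.4033°,  Δλ = 15.9439°
a = sin²(Δφ/2) + cos φ₁ cos φ₂ sin²(Δλ/2) = 0.015679
c = 2·arcsin(√a) = 0.251088 rad = 14.3863°
d = R·c = 6371.01 × 0.251088 = 1599.7 km

1599.7 km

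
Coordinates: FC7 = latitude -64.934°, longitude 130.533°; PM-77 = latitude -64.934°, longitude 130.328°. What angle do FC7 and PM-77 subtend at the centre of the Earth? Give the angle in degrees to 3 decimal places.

0.087°

Δφ = 0.0000°,  Δλ = -0.2050°
a = sin²(Δφ/2) + cos φ₁ cos φ₂ sin²(Δλ/2) = 0.000001
c = 2·arcsin(√a) = 0.001516 rad = 0.0869°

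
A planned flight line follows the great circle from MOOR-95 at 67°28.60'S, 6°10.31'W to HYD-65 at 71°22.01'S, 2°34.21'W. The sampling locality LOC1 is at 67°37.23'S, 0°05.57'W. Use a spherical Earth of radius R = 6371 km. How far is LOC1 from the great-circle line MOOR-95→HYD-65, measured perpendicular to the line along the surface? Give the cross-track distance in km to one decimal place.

238.5 km

MOOR-95: φ = -67.47667°, λ = -6.17183°
HYD-65: φ = -71.36683°, λ = -2.57017°
LOC1: φ = -67.62050°, λ = -0.09283°
δ₁₃ = central angle MOOR-95→LOC1 = 0.040580 rad  (haversine)
θ₁₃ = bearing MOOR-95→LOC1 = 96.351°,  θ₁₂ = bearing MOOR-95→HYD-65 = 163.652°
dₓₜ = R·arcsin(sin δ₁₃ · sin(θ₁₃ − θ₁₂)) = 6371·arcsin(0.04057·sin(-67.301°)) = -238.502 km
|dₓₜ| = 238.502 km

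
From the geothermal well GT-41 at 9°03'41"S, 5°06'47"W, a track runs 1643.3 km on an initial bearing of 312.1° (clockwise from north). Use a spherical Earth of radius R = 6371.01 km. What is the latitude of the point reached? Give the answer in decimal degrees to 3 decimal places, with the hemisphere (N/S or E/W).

0.951°N

GT-41: φ = -9.06139°, λ = -5.11306°
δ = d/R = 1643.3/6371.01 = 0.257934 rad
φ₂ = arcsin(sin φ₁ cos δ + cos φ₁ sin δ cos θ)
   = arcsin(-0.15749·0.96692 + 0.98752·0.25508·0.67043) = 0.95103°
λ₂ = λ₁ + atan2(sin θ sin δ cos φ₁, cos δ − sin φ₁ sin φ₂) = -16.02451°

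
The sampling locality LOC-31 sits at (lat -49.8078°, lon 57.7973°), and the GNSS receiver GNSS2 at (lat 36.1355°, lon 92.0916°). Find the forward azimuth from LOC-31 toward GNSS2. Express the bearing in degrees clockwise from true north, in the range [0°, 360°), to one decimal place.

Δλ = 34.2943°
y = sin Δλ · cos φ₂ = 0.455051
x = cos φ₁ sin φ₂ − sin φ₁ cos φ₂ cos Δλ = 0.890244
θ = atan2(y, x) = 27.0740° → 27.0740° (mod 360°)

27.1°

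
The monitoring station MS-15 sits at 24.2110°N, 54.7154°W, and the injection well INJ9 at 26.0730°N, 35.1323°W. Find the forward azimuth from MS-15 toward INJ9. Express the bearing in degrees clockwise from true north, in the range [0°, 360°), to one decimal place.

79.9°

Δλ = 19.5831°
y = sin Δλ · cos φ₂ = 0.301065
x = cos φ₁ sin φ₂ − sin φ₁ cos φ₂ cos Δλ = 0.053800
θ = atan2(y, x) = 79.8683° → 79.8683° (mod 360°)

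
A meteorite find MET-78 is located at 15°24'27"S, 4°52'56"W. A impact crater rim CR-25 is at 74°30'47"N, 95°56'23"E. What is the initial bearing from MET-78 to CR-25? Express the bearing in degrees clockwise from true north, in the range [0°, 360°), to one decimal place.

MET-78: φ = -15.40750°, λ = -4.88222°
CR-25: φ = +74.51306°, λ = +95.93972°
Δλ = 100.8219°
y = sin Δλ · cos φ₂ = 0.262270
x = cos φ₁ sin φ₂ − sin φ₁ cos φ₂ cos Δλ = 0.915737
θ = atan2(y, x) = 15.9819° → 15.9819° (mod 360°)

16.0°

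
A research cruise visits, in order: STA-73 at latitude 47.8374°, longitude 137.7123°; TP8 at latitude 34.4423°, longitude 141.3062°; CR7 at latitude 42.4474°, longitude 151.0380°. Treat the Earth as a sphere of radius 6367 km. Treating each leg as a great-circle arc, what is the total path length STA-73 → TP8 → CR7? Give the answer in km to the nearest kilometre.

STA-73→TP8: c = 0.238442 rad, d = 1518.16 km
TP8→CR7: c = 0.192659 rad, d = 1226.66 km
Total = 1518.16 + 1226.66 = 2744.82 km

2745 km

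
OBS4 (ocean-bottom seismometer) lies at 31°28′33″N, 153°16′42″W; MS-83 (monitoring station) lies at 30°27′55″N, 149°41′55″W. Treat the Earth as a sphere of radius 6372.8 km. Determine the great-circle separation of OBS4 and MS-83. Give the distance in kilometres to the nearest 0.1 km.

359.4 km

OBS4: φ = +31.47583°, λ = -153.27833°
MS-83: φ = +30.46528°, λ = -149.69861°
Δφ = -1.0106°,  Δλ = 3.5797°
a = sin²(Δφ/2) + cos φ₁ cos φ₂ sin²(Δλ/2) = 0.000795
c = 2·arcsin(√a) = 0.056396 rad = 3.2312°
d = R·c = 6372.8 × 0.056396 = 359.4 km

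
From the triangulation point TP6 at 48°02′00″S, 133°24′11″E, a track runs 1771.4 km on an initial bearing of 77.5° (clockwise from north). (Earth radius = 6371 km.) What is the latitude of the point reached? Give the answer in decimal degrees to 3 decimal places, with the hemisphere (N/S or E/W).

TP6: φ = -48.03333°, λ = +133.40306°
δ = d/R = 1771.4/6371 = 0.278041 rad
φ₂ = arcsin(sin φ₁ cos δ + cos φ₁ sin δ cos θ)
   = arcsin(-0.74353·0.96159 + 0.66870·0.27447·0.21644) = -42.47383°
λ₂ = λ₁ + atan2(sin θ sin δ cos φ₁, cos δ − sin φ₁ sin φ₂) = 154.70618°

42.474°S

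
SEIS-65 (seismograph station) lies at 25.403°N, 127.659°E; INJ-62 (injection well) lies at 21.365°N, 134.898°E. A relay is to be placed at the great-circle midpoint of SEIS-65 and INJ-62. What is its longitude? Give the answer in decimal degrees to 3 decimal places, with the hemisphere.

Bx = cos φ₂ cos Δλ = 0.923855,  By = cos φ₂ sin Δλ = 0.117349
φₘ = atan2(sin φ₁ + sin φ₂, √((cos φ₁ + Bx)² + By²)) = 23.42569°
λₘ = λ₁ + atan2(By, cos φ₁ + Bx) = 131.33375°

131.334°E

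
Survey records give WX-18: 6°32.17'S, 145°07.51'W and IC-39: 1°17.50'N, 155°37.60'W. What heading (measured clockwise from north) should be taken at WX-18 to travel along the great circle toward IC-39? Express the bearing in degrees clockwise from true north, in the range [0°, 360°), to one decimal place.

306.4°

WX-18: φ = -6.53617°, λ = -145.12517°
IC-39: φ = +1.29167°, λ = -155.62667°
Δλ = -10.5015°
y = sin Δλ · cos φ₂ = -0.182215
x = cos φ₁ sin φ₂ − sin φ₁ cos φ₂ cos Δλ = 0.134291
θ = atan2(y, x) = -53.6101° → 306.3899° (mod 360°)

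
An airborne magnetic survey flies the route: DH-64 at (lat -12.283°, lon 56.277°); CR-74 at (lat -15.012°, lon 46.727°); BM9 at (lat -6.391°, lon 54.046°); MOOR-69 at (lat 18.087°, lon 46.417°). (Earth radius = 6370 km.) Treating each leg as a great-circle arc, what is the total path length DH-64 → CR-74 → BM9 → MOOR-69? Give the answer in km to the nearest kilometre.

DH-64→CR-74: c = 0.168803 rad, d = 1075.28 km
CR-74→BM9: c = 0.195860 rad, d = 1247.63 km
BM9→MOOR-69: c = 0.446975 rad, d = 2847.23 km
Total = 1075.28 + 1247.63 + 2847.23 = 5170.14 km

5170 km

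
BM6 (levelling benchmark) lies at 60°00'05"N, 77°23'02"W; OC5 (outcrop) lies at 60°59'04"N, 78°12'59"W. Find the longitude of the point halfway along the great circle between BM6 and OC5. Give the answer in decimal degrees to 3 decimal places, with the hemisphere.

77.794°W

BM6: φ = +60.00139°, λ = -77.38389°
OC5: φ = +60.98444°, λ = -78.21639°
Bx = cos φ₂ cos Δλ = 0.484996,  By = cos φ₂ sin Δλ = -0.007047
φₘ = atan2(sin φ₁ + sin φ₂, √((cos φ₁ + Bx)² + By²)) = 60.49356°
λₘ = λ₁ + atan2(By, cos φ₁ + Bx) = -77.79383°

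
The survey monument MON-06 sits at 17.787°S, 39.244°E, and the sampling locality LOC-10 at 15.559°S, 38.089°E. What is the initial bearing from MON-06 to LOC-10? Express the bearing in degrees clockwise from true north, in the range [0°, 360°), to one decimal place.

333.4°

Δλ = -1.1550°
y = sin Δλ · cos φ₂ = -0.019419
x = cos φ₁ sin φ₂ − sin φ₁ cos φ₂ cos Δλ = 0.038816
θ = atan2(y, x) = -26.5773° → 333.4227° (mod 360°)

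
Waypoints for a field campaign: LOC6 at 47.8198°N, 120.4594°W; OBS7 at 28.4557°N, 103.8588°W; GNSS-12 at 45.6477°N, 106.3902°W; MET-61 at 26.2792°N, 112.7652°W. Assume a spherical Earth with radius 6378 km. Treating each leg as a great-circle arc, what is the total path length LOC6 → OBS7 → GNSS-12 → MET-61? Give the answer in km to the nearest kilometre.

6744 km

LOC6→OBS7: c = 0.405704 rad, d = 2587.58 km
OBS7→GNSS-12: c = 0.302080 rad, d = 1926.66 km
GNSS-12→MET-61: c = 0.349543 rad, d = 2229.39 km
Total = 2587.58 + 1926.66 + 2229.39 = 6743.63 km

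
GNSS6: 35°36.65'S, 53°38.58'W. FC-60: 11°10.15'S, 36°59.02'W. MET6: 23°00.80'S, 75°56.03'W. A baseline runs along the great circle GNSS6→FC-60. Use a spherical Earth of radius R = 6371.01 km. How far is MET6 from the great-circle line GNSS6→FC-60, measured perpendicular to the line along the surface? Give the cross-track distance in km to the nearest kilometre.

GNSS6: φ = -35.61083°, λ = -53.64300°
FC-60: φ = -11.16917°, λ = -36.98367°
MET6: φ = -23.01333°, λ = -75.93383°
δ₁₃ = central angle GNSS6→MET6 = 0.402698 rad  (haversine)
θ₁₃ = bearing GNSS6→MET6 = 297.021°,  θ₁₂ = bearing GNSS6→FC-60 = 35.812°
dₓₜ = R·arcsin(sin δ₁₃ · sin(θ₁₃ − θ₁₂)) = 6371.01·arcsin(0.39190·sin(261.209°)) = -2533.746 km
|dₓₜ| = 2533.746 km

2534 km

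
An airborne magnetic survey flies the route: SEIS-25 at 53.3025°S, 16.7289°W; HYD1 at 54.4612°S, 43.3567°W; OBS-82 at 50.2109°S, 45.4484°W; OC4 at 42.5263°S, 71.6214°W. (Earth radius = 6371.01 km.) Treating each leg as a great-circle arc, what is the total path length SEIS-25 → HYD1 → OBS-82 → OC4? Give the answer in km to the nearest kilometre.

SEIS-25→HYD1: c = 0.273045 rad, d = 1739.57 km
HYD1→OBS-82: c = 0.077454 rad, d = 493.46 km
OBS-82→OC4: c = 0.340281 rad, d = 2167.93 km
Total = 1739.57 + 493.46 + 2167.93 = 4400.96 km

4401 km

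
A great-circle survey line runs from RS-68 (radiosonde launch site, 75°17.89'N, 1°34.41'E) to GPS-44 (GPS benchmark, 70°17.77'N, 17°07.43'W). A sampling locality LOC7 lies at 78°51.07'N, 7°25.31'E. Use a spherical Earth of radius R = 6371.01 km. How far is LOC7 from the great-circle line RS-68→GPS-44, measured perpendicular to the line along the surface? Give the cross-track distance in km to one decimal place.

RS-68: φ = +75.29817°, λ = +1.57350°
GPS-44: φ = +70.29617°, λ = -17.12383°
LOC7: φ = +78.85117°, λ = +7.42183°
δ₁₃ = central angle RS-68→LOC7 = 0.066005 rad  (haversine)
θ₁₃ = bearing RS-68→LOC7 = 17.381°,  θ₁₂ = bearing RS-68→GPS-44 = 237.078°
dₓₜ = R·arcsin(sin δ₁₃ · sin(θ₁₃ − θ₁₂)) = 6371.01·arcsin(0.06596·sin(-219.698°)) = 268.484 km
|dₓₜ| = 268.484 km

268.5 km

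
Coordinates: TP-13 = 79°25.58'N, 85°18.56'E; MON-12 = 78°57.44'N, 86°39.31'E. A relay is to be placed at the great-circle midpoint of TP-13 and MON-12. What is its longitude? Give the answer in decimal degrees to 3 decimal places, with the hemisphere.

TP-13: φ = +79.42633°, λ = +85.30933°
MON-12: φ = +78.95733°, λ = +86.65517°
Bx = cos φ₂ cos Δλ = 0.191487,  By = cos φ₂ sin Δλ = 0.004499
φₘ = atan2(sin φ₁ + sin φ₂, √((cos φ₁ + Bx)² + By²)) = 79.19256°
λₘ = λ₁ + atan2(By, cos φ₁ + Bx) = 85.99668°

85.997°E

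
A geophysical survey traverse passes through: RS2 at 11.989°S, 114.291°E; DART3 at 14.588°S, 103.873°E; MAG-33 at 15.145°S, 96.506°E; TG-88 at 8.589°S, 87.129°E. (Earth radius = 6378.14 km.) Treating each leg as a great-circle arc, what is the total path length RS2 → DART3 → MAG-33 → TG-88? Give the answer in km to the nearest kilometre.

3215 km

RS2→DART3: c = 0.182652 rad, d = 1164.98 km
DART3→MAG-33: c = 0.124648 rad, d = 795.02 km
MAG-33→TG-88: c = 0.196750 rad, d = 1254.90 km
Total = 1164.98 + 795.02 + 1254.90 = 3214.90 km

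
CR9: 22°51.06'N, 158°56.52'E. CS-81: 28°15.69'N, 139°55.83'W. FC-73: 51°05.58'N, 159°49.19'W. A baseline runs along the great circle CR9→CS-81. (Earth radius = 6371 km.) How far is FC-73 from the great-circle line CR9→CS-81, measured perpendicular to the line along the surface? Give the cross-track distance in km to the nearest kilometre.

2388 km

CR9: φ = +22.85100°, λ = +158.94200°
CS-81: φ = +28.26150°, λ = -139.93050°
FC-73: φ = +51.09300°, λ = -159.81983°
δ₁₃ = central angle CR9→FC-73 = 0.741570 rad  (haversine)
θ₁₃ = bearing CR9→FC-73 = 37.803°,  θ₁₂ = bearing CR9→CS-81 = 70.629°
dₓₜ = R·arcsin(sin δ₁₃ · sin(θ₁₃ − θ₁₂)) = 6371·arcsin(0.67545·sin(-32.827°)) = -2388.366 km
|dₓₜ| = 2388.366 km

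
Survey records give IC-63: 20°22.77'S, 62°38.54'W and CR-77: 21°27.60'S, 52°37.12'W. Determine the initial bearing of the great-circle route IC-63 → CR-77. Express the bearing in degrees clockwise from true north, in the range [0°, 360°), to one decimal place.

IC-63: φ = -20.37950°, λ = -62.64233°
CR-77: φ = -21.46000°, λ = -52.61867°
Δλ = 10.0237°
y = sin Δλ · cos φ₂ = 0.161988
x = cos φ₁ sin φ₂ − sin φ₁ cos φ₂ cos Δλ = -0.023804
θ = atan2(y, x) = 98.3598° → 98.3598° (mod 360°)

98.4°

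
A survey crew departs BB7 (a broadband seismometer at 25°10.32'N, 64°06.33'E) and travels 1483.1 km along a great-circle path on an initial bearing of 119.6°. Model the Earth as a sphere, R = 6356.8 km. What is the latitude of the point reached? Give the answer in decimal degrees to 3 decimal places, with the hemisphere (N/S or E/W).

BB7: φ = +25.17200°, λ = +64.10550°
δ = d/R = 1483.1/6356.8 = 0.233309 rad
φ₂ = arcsin(sin φ₁ cos δ + cos φ₁ sin δ cos θ)
   = arcsin(0.42534·0.97291 + 0.90504·0.23120·-0.49394) = 18.08693°
λ₂ = λ₁ + atan2(sin θ sin δ cos φ₁, cos δ − sin φ₁ sin φ₂) = 76.31433°

18.087°N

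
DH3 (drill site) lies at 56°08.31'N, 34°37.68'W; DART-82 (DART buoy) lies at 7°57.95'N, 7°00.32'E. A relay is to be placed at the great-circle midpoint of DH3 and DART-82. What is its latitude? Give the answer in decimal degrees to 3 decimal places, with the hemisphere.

33.668°N

DH3: φ = +56.13850°, λ = -34.62800°
DART-82: φ = +7.96583°, λ = +7.00533°
Bx = cos φ₂ cos Δλ = 0.740200,  By = cos φ₂ sin Δλ = 0.657951
φₘ = atan2(sin φ₁ + sin φ₂, √((cos φ₁ + Bx)² + By²)) = 33.66766°
λₘ = λ₁ + atan2(By, cos φ₁ + Bx) = -7.73683°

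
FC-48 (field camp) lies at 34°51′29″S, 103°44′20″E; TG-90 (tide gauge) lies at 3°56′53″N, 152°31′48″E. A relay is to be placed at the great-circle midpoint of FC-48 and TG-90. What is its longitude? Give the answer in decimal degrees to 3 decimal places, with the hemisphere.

FC-48: φ = -34.85806°, λ = +103.73889°
TG-90: φ = +3.94806°, λ = +152.53000°
Bx = cos φ₂ cos Δλ = 0.657243,  By = cos φ₂ sin Δλ = 0.750527
φₘ = atan2(sin φ₁ + sin φ₂, √((cos φ₁ + Bx)² + By²)) = -16.87195°
λₘ = λ₁ + atan2(By, cos φ₁ + Bx) = 130.66324°

130.663°E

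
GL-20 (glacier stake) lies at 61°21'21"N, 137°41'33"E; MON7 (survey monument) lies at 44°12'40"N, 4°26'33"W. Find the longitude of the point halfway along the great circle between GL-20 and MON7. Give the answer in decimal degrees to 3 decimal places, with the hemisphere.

36.570°E

GL-20: φ = +61.35583°, λ = +137.69250°
MON7: φ = +44.21111°, λ = -4.44250°
Bx = cos φ₂ cos Δλ = -0.565865,  By = cos φ₂ sin Δλ = -0.439959
φₘ = atan2(sin φ₁ + sin φ₂, √((cos φ₁ + Bx)² + By²)) = 74.10828°
λₘ = λ₁ + atan2(By, cos φ₁ + Bx) = 36.56994°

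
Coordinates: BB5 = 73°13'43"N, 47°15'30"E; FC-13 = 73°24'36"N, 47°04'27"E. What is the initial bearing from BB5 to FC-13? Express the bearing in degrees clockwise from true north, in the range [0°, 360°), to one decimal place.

343.8°

BB5: φ = +73.22861°, λ = +47.25833°
FC-13: φ = +73.41000°, λ = +47.07417°
Δλ = -0.1842°
y = sin Δλ · cos φ₂ = -0.000918
x = cos φ₁ sin φ₂ − sin φ₁ cos φ₂ cos Δλ = 0.003167
θ = atan2(y, x) = -16.1597° → 343.8403° (mod 360°)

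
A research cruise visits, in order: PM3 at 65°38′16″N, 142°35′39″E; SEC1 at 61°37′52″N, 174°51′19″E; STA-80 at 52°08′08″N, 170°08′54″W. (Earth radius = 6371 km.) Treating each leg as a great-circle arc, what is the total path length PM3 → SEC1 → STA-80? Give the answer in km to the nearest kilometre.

3022 km

PM3: φ = +65.63778°, λ = +142.59417°
SEC1: φ = +61.63111°, λ = +174.85528°
STA-80: φ = +52.13556°, λ = -170.14833°
PM3→SEC1: c = 0.256443 rad, d = 1633.80 km
SEC1→STA-80: c = 0.217844 rad, d = 1387.88 km
Total = 1633.80 + 1387.88 = 3021.68 km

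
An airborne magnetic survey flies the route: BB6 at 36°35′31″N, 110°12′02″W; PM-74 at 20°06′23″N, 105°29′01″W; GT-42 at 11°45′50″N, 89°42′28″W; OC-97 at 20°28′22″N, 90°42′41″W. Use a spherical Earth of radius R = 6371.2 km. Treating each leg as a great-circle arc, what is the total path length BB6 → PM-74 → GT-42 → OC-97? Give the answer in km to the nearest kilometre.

4787 km

BB6: φ = +36.59194°, λ = -110.20056°
PM-74: φ = +20.10639°, λ = -105.48361°
GT-42: φ = +11.76389°, λ = -89.70778°
OC-97: φ = +20.47278°, λ = -90.71139°
BB6→PM-74: c = 0.296593 rad, d = 1889.66 km
PM-74→GT-42: c = 0.301845 rad, d = 1923.11 km
GT-42→OC-97: c = 0.152925 rad, d = 974.32 km
Total = 1889.66 + 1923.11 + 974.32 = 4787.08 km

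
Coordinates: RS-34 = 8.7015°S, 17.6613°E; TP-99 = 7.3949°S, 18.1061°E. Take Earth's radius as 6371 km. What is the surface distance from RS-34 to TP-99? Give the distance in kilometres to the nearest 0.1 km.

153.3 km

Δφ = 1.3066°,  Δλ = 0.4448°
a = sin²(Δφ/2) + cos φ₁ cos φ₂ sin²(Δλ/2) = 0.000145
c = 2·arcsin(√a) = 0.024065 rad = 1.3788°
d = R·c = 6371 × 0.024065 = 153.3 km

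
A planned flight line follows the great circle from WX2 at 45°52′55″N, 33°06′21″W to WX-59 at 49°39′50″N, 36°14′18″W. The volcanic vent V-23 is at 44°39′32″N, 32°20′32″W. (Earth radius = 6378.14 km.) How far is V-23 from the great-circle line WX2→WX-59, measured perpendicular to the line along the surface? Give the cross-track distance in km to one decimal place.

10.3 km

WX2: φ = +45.88194°, λ = -33.10583°
WX-59: φ = +49.66389°, λ = -36.23833°
V-23: φ = +44.65889°, λ = -32.34222°
δ₁₃ = central angle WX2→V-23 = 0.023316 rad  (haversine)
θ₁₃ = bearing WX2→V-23 = 156.008°,  θ₁₂ = bearing WX2→WX-59 = 332.047°
dₓₜ = R·arcsin(sin δ₁₃ · sin(θ₁₃ − θ₁₂)) = 6378.14·arcsin(0.02331·sin(-176.039°)) = -10.271 km
|dₓₜ| = 10.271 km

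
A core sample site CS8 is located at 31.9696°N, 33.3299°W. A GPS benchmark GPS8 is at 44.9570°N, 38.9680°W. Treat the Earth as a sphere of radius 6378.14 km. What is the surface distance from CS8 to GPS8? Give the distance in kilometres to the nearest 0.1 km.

1526.0 km

Δφ = 12.9874°,  Δλ = -5.6381°
a = sin²(Δφ/2) + cos φ₁ cos φ₂ sin²(Δλ/2) = 0.014242
c = 2·arcsin(√a) = 0.239252 rad = 13.7082°
d = R·c = 6378.14 × 0.239252 = 1526.0 km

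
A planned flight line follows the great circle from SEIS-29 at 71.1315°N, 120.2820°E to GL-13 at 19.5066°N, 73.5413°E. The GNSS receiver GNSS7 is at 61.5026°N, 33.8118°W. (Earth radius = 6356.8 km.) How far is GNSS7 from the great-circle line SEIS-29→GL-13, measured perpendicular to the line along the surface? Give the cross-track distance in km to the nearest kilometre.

δ₁₃ = central angle SEIS-29→GNSS7 = 0.805405 rad  (haversine)
θ₁₃ = bearing SEIS-29→GNSS7 = 343.198°,  θ₁₂ = bearing SEIS-29→GL-13 = 233.754°
dₓₜ = R·arcsin(sin δ₁₃ · sin(θ₁₃ − θ₁₂)) = 6356.8·arcsin(0.72111·sin(109.444°)) = 4753.239 km
|dₓₜ| = 4753.239 km

4753 km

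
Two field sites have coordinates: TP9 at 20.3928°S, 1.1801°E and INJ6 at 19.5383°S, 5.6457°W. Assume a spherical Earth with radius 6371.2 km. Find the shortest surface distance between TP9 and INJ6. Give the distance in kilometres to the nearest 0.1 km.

Δφ = 0.8545°,  Δλ = -6.8258°
a = sin²(Δφ/2) + cos φ₁ cos φ₂ sin²(Δλ/2) = 0.003186
c = 2·arcsin(√a) = 0.112952 rad = 6.4717°
d = R·c = 6371.2 × 0.112952 = 719.6 km

719.6 km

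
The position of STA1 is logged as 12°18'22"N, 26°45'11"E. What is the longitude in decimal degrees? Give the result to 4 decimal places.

26.7531°E

26° + 45′/60 + 11″/3600 = 26 + 0.75000 + 0.00306 = 26.7531°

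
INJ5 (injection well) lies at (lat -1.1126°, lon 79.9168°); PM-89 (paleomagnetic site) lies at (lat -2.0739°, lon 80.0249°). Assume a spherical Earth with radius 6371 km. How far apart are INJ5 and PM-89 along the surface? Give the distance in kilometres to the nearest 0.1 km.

107.6 km

Δφ = -0.9613°,  Δλ = 0.1081°
a = sin²(Δφ/2) + cos φ₁ cos φ₂ sin²(Δλ/2) = 0.000071
c = 2·arcsin(√a) = 0.016884 rad = 0.9674°
d = R·c = 6371 × 0.016884 = 107.6 km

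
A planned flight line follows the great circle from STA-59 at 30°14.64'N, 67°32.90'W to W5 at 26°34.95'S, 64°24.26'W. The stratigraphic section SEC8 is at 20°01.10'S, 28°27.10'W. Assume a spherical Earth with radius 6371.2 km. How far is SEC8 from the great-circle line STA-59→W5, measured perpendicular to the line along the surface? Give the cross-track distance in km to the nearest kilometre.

3731 km

STA-59: φ = +30.24400°, λ = -67.54833°
W5: φ = -26.58250°, λ = -64.40433°
SEC8: φ = -20.01833°, λ = -28.45167°
δ₁₃ = central angle STA-59→SEC8 = 1.095591 rad  (haversine)
θ₁₃ = bearing STA-59→SEC8 = 138.213°,  θ₁₂ = bearing STA-59→W5 = 176.644°
dₓₜ = R·arcsin(sin δ₁₃ · sin(θ₁₃ − θ₁₂)) = 6371.2·arcsin(0.88920·sin(-38.431°)) = -3730.959 km
|dₓₜ| = 3730.959 km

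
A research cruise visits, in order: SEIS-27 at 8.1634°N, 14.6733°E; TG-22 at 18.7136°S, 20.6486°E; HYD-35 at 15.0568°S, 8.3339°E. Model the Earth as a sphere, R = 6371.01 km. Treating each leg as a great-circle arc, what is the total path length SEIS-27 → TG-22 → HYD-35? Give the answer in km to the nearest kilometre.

SEIS-27→TG-22: c = 0.480237 rad, d = 3059.60 km
TG-22→HYD-35: c = 0.215267 rad, d = 1371.47 km
Total = 3059.60 + 1371.47 = 4431.06 km

4431 km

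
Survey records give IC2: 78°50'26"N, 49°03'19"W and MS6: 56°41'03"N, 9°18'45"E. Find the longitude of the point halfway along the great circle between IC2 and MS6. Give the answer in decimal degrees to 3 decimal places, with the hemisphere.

IC2: φ = +78.84056°, λ = -49.05528°
MS6: φ = +56.68417°, λ = +9.31250°
Bx = cos φ₂ cos Δλ = 0.288064,  By = cos φ₂ sin Δλ = 0.467652
φₘ = atan2(sin φ₁ + sin φ₂, √((cos φ₁ + Bx)² + By²)) = 69.72046°
λₘ = λ₁ + atan2(By, cos φ₁ + Bx) = -4.89734°

4.897°W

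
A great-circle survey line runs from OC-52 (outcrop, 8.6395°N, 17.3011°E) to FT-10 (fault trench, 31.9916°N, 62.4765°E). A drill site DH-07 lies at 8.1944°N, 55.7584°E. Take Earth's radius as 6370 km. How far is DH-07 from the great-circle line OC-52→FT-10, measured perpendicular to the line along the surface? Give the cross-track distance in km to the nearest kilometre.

2212 km

δ₁₃ = central angle OC-52→DH-07 = 0.663741 rad  (haversine)
θ₁₃ = bearing OC-52→DH-07 = 87.722°,  θ₁₂ = bearing OC-52→FT-10 = 54.192°
dₓₜ = R·arcsin(sin δ₁₃ · sin(θ₁₃ − θ₁₂)) = 6370·arcsin(0.61607·sin(33.530°)) = 2211.881 km
|dₓₜ| = 2211.881 km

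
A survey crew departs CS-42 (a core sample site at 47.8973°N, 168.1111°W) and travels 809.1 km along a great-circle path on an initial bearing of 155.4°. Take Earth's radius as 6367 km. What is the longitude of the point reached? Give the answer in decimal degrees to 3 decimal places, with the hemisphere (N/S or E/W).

164.090°W

δ = d/R = 809.1/6367 = 0.127077 rad
φ₂ = arcsin(sin φ₁ cos δ + cos φ₁ sin δ cos θ)
   = arcsin(0.74194·0.99194 + 0.67046·0.12674·-0.90924) = 41.20101°
λ₂ = λ₁ + atan2(sin θ sin δ cos φ₁, cos δ − sin φ₁ sin φ₂) = -164.09030°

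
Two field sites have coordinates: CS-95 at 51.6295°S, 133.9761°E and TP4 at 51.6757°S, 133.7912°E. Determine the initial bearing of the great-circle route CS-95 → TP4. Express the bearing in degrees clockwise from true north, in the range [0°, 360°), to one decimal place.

248.0°

Δλ = -0.1849°
y = sin Δλ · cos φ₂ = -0.002001
x = cos φ₁ sin φ₂ − sin φ₁ cos φ₂ cos Δλ = -0.000809
θ = atan2(y, x) = -112.0086° → 247.9914° (mod 360°)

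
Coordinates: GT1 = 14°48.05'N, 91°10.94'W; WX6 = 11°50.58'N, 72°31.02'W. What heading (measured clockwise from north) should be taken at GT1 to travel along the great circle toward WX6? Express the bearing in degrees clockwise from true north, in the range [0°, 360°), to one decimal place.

GT1: φ = +14.80083°, λ = -91.18233°
WX6: φ = +11.84300°, λ = -72.51700°
Δλ = 18.6653°
y = sin Δλ · cos φ₂ = 0.313227
x = cos φ₁ sin φ₂ − sin φ₁ cos φ₂ cos Δλ = -0.038451
θ = atan2(y, x) = 96.9984° → 96.9984° (mod 360°)

97.0°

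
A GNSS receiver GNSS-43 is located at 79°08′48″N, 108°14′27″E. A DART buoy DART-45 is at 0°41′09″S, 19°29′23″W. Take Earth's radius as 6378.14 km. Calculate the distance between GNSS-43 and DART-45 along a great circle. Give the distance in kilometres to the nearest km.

10831 km

GNSS-43: φ = +79.14667°, λ = +108.24083°
DART-45: φ = -0.68583°, λ = -19.48972°
Δφ = -79.8325°,  Δλ = -127.7306°
a = sin²(Δφ/2) + cos φ₁ cos φ₂ sin²(Δλ/2) = 0.563487
c = 2·arcsin(√a) = 1.698115 rad = 97.2948°
d = R·c = 6378.14 × 1.698115 = 10830.8 km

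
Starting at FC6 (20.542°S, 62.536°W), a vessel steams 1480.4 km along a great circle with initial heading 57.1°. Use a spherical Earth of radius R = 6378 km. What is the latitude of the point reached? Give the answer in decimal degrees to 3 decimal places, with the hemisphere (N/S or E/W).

δ = d/R = 1480.4/6378 = 0.232110 rad
φ₂ = arcsin(sin φ₁ cos δ + cos φ₁ sin δ cos θ)
   = arcsin(-0.35089·0.97318 + 0.93642·0.23003·0.54317) = -12.97238°
λ₂ = λ₁ + atan2(sin θ sin δ cos φ₁, cos δ − sin φ₁ sin φ₂) = -51.10442°

12.972°S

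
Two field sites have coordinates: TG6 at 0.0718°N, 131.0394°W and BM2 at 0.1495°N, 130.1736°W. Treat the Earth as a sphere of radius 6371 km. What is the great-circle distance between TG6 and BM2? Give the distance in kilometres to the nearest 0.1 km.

96.7 km

Δφ = 0.0777°,  Δλ = 0.8658°
a = sin²(Δφ/2) + cos φ₁ cos φ₂ sin²(Δλ/2) = 0.000058
c = 2·arcsin(√a) = 0.015172 rad = 0.8693°
d = R·c = 6371 × 0.015172 = 96.7 km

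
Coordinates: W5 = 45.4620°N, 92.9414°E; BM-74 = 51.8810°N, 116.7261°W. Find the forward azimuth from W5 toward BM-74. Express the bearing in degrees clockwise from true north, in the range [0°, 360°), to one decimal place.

Δλ = 150.3325°
y = sin Δλ · cos φ₂ = 0.305541
x = cos φ₁ sin φ₂ − sin φ₁ cos φ₂ cos Δλ = 0.934120
θ = atan2(y, x) = 18.1124° → 18.1124° (mod 360°)

18.1°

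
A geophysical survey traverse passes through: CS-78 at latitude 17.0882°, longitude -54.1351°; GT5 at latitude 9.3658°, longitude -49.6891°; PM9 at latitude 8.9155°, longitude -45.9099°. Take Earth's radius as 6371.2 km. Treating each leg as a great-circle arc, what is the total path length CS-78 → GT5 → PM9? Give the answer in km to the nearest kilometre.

1402 km

CS-78→GT5: c = 0.154473 rad, d = 984.18 km
GT5→PM9: c = 0.065594 rad, d = 417.91 km
Total = 984.18 + 417.91 = 1402.09 km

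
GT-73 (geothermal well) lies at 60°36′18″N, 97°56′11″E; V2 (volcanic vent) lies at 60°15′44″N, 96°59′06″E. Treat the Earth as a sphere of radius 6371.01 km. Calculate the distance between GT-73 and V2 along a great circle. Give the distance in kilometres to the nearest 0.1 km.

GT-73: φ = +60.60500°, λ = +97.93639°
V2: φ = +60.26222°, λ = +96.98500°
Δφ = -0.3428°,  Δλ = -0.9514°
a = sin²(Δφ/2) + cos φ₁ cos φ₂ sin²(Δλ/2) = 0.000026
c = 2·arcsin(√a) = 0.010145 rad = 0.5813°
d = R·c = 6371.01 × 0.010145 = 64.6 km

64.6 km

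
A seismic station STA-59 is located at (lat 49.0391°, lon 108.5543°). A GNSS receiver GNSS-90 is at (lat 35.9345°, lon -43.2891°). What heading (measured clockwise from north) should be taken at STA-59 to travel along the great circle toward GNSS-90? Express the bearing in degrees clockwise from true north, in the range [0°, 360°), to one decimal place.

337.5°

Δλ = -151.8434°
y = sin Δλ · cos φ₂ = -0.382078
x = cos φ₁ sin φ₂ − sin φ₁ cos φ₂ cos Δλ = 0.923797
θ = atan2(y, x) = -22.4698° → 337.5302° (mod 360°)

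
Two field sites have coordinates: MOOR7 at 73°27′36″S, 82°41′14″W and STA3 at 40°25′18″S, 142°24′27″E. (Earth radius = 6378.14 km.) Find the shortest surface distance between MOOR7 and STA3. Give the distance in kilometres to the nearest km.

MOOR7: φ = -73.46000°, λ = -82.68722°
STA3: φ = -40.42167°, λ = +142.40750°
Δφ = 33.0383°,  Δλ = -134.9053°
a = sin²(Δφ/2) + cos φ₁ cos φ₂ sin²(Δλ/2) = 0.265710
c = 2·arcsin(√a) = 1.083113 rad = 62.0578°
d = R·c = 6378.14 × 1.083113 = 6908.2 km

6908 km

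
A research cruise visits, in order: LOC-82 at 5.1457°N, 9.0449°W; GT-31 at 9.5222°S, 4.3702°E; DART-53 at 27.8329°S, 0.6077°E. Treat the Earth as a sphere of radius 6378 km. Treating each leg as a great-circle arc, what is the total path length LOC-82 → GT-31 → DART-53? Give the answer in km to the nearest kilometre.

4285 km

LOC-82→GT-31: c = 0.346377 rad, d = 2209.19 km
GT-31→DART-53: c = 0.325512 rad, d = 2076.12 km
Total = 2209.19 + 2076.12 = 4285.31 km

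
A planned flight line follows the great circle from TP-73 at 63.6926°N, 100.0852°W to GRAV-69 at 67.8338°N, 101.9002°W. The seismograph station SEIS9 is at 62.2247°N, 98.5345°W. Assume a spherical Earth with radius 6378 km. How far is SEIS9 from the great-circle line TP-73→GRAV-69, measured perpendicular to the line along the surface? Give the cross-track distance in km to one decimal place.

δ₁₃ = central angle TP-73→SEIS9 = 0.028419 rad  (haversine)
θ₁₃ = bearing TP-73→SEIS9 = 153.653°,  θ₁₂ = bearing TP-73→GRAV-69 = 350.626°
dₓₜ = R·arcsin(sin δ₁₃ · sin(θ₁₃ − θ₁₂)) = 6378·arcsin(0.02842·sin(-196.972°)) = 52.904 km
|dₓₜ| = 52.904 km

52.9 km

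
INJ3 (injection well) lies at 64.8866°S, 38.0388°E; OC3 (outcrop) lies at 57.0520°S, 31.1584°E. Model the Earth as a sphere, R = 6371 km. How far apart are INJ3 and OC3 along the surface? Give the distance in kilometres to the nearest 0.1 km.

Δφ = 7.8346°,  Δλ = -6.8804°
a = sin²(Δφ/2) + cos φ₁ cos φ₂ sin²(Δλ/2) = 0.005498
c = 2·arcsin(√a) = 0.148437 rad = 8.5048°
d = R·c = 6371 × 0.148437 = 945.7 km

945.7 km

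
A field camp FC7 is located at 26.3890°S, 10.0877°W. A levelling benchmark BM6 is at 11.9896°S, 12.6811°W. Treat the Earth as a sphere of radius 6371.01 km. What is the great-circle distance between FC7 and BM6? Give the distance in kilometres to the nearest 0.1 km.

1624.0 km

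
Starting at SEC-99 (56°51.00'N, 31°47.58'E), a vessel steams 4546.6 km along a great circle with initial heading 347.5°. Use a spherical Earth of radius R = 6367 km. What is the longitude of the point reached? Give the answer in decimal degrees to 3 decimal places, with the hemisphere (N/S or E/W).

98.947°W

SEC-99: φ = +56.85000°, λ = +31.79300°
δ = d/R = 4546.6/6367 = 0.714088 rad
φ₂ = arcsin(sin φ₁ cos δ + cos φ₁ sin δ cos θ)
   = arcsin(0.83724·0.75569 + 0.54683·0.65493·0.97630) = 79.21708°
λ₂ = λ₁ + atan2(sin θ sin δ cos φ₁, cos δ − sin φ₁ sin φ₂) = -98.94720°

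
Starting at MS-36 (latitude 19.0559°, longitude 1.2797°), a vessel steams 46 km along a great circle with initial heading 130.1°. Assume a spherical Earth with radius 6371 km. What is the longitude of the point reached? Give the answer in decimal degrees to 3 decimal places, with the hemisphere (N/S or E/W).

1.614°E

δ = d/R = 46/6371 = 0.007220 rad
φ₂ = arcsin(sin φ₁ cos δ + cos φ₁ sin δ cos θ)
   = arcsin(0.32649·0.99997 + 0.94520·0.00722·-0.64412) = 18.78913°
λ₂ = λ₁ + atan2(sin θ sin δ cos φ₁, cos δ − sin φ₁ sin φ₂) = 1.61395°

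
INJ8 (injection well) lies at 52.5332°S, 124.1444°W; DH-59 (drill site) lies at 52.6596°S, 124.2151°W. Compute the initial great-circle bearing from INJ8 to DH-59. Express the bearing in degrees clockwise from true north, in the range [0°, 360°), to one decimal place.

198.7°

Δλ = -0.0707°
y = sin Δλ · cos φ₂ = -0.000748
x = cos φ₁ sin φ₂ − sin φ₁ cos φ₂ cos Δλ = -0.002206
θ = atan2(y, x) = -161.2626° → 198.7374° (mod 360°)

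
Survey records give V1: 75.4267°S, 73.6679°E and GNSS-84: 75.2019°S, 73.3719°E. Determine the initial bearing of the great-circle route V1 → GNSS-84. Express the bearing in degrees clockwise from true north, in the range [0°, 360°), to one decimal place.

Δλ = -0.2960°
y = sin Δλ · cos φ₂ = -0.001320
x = cos φ₁ sin φ₂ − sin φ₁ cos φ₂ cos Δλ = 0.003920
θ = atan2(y, x) = -18.6028° → 341.3972° (mod 360°)

341.4°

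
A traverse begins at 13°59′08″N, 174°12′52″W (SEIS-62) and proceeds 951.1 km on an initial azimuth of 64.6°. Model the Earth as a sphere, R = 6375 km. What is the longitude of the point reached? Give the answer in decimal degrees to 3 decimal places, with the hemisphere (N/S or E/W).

SEIS-62: φ = +13.98556°, λ = -174.21444°
δ = d/R = 951.1/6375 = 0.149192 rad
φ₂ = arcsin(sin φ₁ cos δ + cos φ₁ sin δ cos θ)
   = arcsin(0.24168·0.98889 + 0.97036·0.14864·0.42894) = 17.50922°
λ₂ = λ₁ + atan2(sin θ sin δ cos φ₁, cos δ − sin φ₁ sin φ₂) = -166.12063°

166.121°W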